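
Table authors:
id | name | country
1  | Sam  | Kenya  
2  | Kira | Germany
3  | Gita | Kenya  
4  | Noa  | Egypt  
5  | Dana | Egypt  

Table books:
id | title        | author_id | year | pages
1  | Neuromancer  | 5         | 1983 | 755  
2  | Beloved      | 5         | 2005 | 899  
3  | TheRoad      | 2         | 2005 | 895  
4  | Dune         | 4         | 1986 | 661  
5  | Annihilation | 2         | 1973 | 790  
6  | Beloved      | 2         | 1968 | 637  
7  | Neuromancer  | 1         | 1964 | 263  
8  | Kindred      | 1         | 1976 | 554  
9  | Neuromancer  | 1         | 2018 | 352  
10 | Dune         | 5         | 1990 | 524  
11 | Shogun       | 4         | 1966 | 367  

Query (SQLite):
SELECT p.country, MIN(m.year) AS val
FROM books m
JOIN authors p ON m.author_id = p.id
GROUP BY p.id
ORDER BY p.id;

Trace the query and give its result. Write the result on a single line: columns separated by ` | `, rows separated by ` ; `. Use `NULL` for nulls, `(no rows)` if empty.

Join each books row to its authors via author_id.
Group joined rows by authors.id; compute MIN(m.year) per group.
  1: ids {7, 8, 9} → MIN(m.year)=1964
  2: ids {3, 5, 6} → MIN(m.year)=1968
  4: ids {4, 11} → MIN(m.year)=1966
  5: ids {1, 2, 10} → MIN(m.year)=1983

Kenya | 1964 ; Germany | 1968 ; Egypt | 1966 ; Egypt | 1983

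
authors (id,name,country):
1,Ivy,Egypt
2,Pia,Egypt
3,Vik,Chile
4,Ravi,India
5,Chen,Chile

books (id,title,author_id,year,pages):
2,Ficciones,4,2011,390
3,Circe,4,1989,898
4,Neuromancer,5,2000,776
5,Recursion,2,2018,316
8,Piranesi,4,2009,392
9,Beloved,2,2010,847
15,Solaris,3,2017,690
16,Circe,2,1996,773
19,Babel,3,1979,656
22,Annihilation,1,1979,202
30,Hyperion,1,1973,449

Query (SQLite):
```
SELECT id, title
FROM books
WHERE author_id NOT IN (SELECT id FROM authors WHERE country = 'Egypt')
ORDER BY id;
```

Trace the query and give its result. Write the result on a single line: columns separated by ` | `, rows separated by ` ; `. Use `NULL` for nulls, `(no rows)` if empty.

2 | Ficciones ; 3 | Circe ; 4 | Neuromancer ; 8 | Piranesi ; 15 | Solaris ; 19 | Babel

Inner query: authors.id where country = 'Egypt'.
Outer: keep books rows whose author_id is not in that set.
Inner query → {1, 2}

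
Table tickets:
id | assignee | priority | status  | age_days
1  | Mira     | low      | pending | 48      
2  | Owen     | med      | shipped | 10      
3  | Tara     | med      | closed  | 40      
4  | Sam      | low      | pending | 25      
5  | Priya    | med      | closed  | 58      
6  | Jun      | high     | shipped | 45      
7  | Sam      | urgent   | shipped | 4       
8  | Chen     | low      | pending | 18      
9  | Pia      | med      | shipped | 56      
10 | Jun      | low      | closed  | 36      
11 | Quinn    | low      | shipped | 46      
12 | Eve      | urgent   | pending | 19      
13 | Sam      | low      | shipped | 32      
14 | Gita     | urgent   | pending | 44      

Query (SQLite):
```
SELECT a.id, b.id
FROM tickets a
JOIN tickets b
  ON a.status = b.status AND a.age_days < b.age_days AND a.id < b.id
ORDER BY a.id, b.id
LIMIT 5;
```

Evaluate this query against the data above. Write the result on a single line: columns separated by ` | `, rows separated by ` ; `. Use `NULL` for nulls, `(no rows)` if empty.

2 | 6 ; 2 | 9 ; 2 | 11 ; 2 | 13 ; 3 | 5

Pairs (a,b) with same status, a.age_days < b.age_days, a.id < b.id.
status groups: closed:{3,5,10} pending:{1,4,8,12,14} shipped:{2,6,7,9,11,13}
Ordered by (a.id, b.id); first 5.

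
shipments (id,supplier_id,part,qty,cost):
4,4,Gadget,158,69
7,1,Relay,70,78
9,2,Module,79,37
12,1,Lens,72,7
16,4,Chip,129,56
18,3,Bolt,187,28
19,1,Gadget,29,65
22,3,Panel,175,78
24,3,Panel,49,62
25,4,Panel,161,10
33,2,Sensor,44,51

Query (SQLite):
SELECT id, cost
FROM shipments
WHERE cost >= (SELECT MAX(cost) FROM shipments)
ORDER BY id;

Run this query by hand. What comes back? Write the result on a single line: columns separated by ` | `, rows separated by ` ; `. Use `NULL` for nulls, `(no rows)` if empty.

Scalar subquery: MAX(cost) over all shipments rows = 78.
Keep rows where cost >= that value.

7 | 78 ; 22 | 78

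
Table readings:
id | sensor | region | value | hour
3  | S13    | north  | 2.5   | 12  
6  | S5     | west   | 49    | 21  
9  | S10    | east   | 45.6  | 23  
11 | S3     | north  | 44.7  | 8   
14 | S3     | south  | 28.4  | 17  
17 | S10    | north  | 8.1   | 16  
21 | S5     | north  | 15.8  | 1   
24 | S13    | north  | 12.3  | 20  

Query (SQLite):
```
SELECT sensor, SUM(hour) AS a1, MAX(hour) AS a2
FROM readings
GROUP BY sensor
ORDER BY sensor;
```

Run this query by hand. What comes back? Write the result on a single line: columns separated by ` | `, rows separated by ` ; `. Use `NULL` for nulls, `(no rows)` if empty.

S10 | 39 | 23 ; S13 | 32 | 20 ; S3 | 25 | 17 ; S5 | 22 | 21

Group readings by sensor.
Per group compute: SUM(hour), MAX(hour).
  S10: ids {9, 17} → SUM(hour)=39, MAX(hour)=23
  S13: ids {3, 24} → SUM(hour)=32, MAX(hour)=20
  S3: ids {11, 14} → SUM(hour)=25, MAX(hour)=17
  S5: ids {6, 21} → SUM(hour)=22, MAX(hour)=21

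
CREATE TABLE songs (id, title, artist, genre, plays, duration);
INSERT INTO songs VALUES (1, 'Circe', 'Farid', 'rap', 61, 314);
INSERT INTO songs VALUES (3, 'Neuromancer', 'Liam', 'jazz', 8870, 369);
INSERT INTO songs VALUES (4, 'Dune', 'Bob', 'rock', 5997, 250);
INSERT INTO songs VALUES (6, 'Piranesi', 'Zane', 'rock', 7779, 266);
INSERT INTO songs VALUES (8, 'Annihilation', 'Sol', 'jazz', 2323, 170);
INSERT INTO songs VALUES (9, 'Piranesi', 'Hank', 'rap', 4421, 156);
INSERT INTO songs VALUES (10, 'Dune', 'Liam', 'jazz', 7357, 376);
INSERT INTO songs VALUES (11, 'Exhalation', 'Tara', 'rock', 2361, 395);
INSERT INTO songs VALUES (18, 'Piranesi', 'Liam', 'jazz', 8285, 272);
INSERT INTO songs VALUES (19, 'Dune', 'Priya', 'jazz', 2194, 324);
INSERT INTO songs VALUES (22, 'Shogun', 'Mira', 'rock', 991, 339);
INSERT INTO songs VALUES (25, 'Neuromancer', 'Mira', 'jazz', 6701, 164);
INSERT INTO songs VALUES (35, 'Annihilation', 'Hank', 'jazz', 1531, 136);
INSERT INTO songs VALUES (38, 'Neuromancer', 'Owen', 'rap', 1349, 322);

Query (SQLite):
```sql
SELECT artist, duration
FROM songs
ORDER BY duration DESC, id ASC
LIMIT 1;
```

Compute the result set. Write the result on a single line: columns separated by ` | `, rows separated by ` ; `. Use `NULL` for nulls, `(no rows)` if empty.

Tara | 395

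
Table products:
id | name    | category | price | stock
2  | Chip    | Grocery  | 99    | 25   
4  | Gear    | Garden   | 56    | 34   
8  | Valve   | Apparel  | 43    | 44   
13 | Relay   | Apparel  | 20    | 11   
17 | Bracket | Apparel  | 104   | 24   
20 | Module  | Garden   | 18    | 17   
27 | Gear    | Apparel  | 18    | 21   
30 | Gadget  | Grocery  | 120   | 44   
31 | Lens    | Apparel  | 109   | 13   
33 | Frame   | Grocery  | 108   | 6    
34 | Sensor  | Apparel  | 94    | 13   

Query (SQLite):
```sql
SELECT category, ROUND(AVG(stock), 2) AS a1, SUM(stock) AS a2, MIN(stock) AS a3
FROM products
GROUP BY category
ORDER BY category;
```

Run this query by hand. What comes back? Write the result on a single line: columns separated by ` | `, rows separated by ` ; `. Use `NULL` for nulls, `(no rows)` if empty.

Apparel | 21 | 126 | 11 ; Garden | 25.5 | 51 | 17 ; Grocery | 25 | 75 | 6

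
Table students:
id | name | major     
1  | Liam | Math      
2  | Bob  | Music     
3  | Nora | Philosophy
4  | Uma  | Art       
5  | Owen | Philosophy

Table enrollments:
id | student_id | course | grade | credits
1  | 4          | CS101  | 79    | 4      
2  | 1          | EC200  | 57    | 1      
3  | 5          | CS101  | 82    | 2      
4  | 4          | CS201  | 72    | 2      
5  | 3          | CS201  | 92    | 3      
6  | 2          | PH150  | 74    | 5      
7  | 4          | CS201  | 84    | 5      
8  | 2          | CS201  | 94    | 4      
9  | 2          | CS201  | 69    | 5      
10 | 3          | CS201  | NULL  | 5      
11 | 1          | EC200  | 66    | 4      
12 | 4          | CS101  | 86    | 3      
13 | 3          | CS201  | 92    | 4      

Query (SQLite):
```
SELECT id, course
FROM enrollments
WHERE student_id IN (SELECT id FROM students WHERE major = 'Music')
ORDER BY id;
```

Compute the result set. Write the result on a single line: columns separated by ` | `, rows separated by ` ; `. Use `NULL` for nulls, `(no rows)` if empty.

6 | PH150 ; 8 | CS201 ; 9 | CS201

Inner query: students.id where major = 'Music'.
Outer: keep enrollments rows whose student_id is in that set.
Inner query → {2}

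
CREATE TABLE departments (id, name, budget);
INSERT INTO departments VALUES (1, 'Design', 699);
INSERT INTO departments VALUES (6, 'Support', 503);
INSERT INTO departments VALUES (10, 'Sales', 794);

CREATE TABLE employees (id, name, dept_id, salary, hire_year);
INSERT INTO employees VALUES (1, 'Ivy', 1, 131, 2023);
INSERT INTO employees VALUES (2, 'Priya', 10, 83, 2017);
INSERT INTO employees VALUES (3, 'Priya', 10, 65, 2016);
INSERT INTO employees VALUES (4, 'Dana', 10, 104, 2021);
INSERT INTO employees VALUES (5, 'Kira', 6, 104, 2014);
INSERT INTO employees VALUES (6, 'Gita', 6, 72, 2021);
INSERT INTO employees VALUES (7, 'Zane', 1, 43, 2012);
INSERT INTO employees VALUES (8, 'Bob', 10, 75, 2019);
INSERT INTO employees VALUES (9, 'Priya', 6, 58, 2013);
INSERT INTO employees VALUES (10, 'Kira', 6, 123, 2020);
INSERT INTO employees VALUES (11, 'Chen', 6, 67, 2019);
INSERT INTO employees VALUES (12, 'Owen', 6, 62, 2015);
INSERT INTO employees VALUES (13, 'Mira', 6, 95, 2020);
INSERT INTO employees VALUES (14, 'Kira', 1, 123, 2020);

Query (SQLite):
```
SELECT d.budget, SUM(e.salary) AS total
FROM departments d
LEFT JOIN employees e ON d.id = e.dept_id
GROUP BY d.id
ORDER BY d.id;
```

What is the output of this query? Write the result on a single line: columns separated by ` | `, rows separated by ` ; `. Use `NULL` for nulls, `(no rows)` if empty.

LEFT JOIN keeps every departments row; unmatched ones get NULL for employees columns.
Group by departments.id and compute SUM(e.salary). SUM over an all-NULL group is NULL.
  1: ids {1, 7, 14} → SUM(e.salary)=297
  6: ids {5, 6, 9, 10, 11, 12, 13} → SUM(e.salary)=581
  10: ids {2, 3, 4, 8} → SUM(e.salary)=327

699 | 297 ; 503 | 581 ; 794 | 327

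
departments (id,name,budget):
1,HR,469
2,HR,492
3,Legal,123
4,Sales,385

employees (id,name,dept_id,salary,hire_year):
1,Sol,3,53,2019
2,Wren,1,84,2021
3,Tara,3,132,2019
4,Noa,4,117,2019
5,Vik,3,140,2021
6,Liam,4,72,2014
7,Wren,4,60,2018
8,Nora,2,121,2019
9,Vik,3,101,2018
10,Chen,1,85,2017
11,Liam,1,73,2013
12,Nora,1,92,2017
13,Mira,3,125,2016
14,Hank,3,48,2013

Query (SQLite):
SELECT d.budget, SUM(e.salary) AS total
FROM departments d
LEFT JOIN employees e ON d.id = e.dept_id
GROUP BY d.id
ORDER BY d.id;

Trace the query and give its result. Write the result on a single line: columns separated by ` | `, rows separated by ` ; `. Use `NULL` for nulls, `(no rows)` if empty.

469 | 334 ; 492 | 121 ; 123 | 599 ; 385 | 249

LEFT JOIN keeps every departments row; unmatched ones get NULL for employees columns.
Group by departments.id and compute SUM(e.salary). SUM over an all-NULL group is NULL.
  1: ids {2, 10, 11, 12} → SUM(e.salary)=334
  2: ids {8} → SUM(e.salary)=121
  3: ids {1, 3, 5, 9, 13, 14} → SUM(e.salary)=599
  4: ids {4, 6, 7} → SUM(e.salary)=249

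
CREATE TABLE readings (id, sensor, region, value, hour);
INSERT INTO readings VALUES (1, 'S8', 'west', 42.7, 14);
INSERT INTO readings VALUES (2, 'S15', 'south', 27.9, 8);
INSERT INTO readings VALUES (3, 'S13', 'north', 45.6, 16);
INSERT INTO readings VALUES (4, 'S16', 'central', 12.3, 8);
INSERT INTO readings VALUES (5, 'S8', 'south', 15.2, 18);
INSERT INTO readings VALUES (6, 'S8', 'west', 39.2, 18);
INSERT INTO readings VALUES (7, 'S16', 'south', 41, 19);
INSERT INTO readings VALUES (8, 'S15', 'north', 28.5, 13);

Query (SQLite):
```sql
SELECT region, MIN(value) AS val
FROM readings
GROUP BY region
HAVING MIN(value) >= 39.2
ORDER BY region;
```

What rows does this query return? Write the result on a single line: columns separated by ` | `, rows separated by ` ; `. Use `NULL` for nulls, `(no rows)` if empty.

west | 39.2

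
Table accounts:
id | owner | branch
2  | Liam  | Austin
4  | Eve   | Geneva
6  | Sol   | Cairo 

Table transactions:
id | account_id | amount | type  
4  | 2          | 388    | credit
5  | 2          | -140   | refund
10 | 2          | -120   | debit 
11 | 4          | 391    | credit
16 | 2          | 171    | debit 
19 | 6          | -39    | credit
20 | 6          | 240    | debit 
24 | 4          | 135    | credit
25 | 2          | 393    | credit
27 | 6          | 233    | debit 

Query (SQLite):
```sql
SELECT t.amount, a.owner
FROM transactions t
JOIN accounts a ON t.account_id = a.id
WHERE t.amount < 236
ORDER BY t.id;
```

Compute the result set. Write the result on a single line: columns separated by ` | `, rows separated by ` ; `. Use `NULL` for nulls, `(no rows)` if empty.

-140 | Liam ; -120 | Liam ; 171 | Liam ; -39 | Sol ; 135 | Eve ; 233 | Sol

Each transactions row matches the accounts row where account_id = accounts.id.
Then keep rows with t.amount < 236.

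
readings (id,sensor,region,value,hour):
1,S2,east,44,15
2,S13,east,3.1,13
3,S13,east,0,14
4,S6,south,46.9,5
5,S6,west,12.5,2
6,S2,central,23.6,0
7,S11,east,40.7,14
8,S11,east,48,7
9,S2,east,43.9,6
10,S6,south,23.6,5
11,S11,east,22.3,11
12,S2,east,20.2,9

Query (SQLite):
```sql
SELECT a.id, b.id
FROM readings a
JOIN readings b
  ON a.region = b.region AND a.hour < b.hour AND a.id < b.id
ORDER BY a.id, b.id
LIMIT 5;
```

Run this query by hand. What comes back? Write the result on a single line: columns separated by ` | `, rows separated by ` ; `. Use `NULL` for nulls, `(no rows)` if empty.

2 | 3 ; 2 | 7 ; 8 | 11 ; 8 | 12 ; 9 | 11

Pairs (a,b) with same region, a.hour < b.hour, a.id < b.id.
region groups: central:{6} east:{1,2,3,7,8,9,11,12} south:{4,10} west:{5}
Ordered by (a.id, b.id); first 5.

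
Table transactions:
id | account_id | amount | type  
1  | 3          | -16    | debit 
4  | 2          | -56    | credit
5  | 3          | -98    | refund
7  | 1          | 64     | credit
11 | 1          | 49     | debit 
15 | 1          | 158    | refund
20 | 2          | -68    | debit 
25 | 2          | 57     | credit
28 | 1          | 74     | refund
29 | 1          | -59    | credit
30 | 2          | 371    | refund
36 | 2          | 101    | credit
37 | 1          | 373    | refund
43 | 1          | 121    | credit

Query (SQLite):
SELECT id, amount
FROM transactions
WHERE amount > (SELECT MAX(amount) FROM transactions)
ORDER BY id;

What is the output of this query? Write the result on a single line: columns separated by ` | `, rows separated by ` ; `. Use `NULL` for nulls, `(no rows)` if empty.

(no rows)

Scalar subquery: MAX(amount) over all transactions rows = 373.
Keep rows where amount > that value.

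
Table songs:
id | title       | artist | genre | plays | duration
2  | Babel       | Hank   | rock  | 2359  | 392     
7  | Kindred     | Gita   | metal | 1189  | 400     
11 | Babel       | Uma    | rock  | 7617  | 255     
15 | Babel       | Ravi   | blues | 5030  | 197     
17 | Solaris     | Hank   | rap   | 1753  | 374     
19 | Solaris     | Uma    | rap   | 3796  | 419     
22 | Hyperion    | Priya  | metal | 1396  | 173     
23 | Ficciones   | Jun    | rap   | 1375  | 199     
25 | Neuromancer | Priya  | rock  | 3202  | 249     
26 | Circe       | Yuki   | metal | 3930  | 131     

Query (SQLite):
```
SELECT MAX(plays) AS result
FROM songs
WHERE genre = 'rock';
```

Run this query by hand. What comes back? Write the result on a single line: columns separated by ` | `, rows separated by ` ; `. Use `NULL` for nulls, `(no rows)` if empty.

Rows where genre='rock' → plays values: [2359, 7617, 3202].
MAX of non-NULL values = 7617.

7617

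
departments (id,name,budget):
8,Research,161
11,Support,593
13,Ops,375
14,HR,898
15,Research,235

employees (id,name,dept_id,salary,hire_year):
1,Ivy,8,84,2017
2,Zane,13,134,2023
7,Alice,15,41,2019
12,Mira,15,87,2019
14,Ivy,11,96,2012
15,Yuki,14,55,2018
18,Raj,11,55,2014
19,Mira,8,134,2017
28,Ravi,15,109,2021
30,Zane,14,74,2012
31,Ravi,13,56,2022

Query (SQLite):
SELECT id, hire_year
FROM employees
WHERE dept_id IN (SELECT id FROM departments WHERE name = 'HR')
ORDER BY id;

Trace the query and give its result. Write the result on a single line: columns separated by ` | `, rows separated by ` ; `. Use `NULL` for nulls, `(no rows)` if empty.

Inner query: departments.id where name = 'HR'.
Outer: keep employees rows whose dept_id is in that set.
Inner query → {14}

15 | 2018 ; 30 | 2012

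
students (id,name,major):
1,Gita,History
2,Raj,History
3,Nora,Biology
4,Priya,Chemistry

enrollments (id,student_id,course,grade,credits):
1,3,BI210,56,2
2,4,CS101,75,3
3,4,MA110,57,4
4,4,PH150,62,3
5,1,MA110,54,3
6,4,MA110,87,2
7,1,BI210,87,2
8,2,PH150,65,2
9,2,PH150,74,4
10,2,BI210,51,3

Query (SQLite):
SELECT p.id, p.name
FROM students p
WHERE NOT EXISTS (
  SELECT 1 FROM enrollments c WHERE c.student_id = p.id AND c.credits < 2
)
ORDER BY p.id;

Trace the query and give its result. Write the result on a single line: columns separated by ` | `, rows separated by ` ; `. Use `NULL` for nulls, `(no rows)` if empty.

For each students row, check whether any enrollments with matching student_id has credits < 2.
Keep rows where that is false.

1 | Gita ; 2 | Raj ; 3 | Nora ; 4 | Priya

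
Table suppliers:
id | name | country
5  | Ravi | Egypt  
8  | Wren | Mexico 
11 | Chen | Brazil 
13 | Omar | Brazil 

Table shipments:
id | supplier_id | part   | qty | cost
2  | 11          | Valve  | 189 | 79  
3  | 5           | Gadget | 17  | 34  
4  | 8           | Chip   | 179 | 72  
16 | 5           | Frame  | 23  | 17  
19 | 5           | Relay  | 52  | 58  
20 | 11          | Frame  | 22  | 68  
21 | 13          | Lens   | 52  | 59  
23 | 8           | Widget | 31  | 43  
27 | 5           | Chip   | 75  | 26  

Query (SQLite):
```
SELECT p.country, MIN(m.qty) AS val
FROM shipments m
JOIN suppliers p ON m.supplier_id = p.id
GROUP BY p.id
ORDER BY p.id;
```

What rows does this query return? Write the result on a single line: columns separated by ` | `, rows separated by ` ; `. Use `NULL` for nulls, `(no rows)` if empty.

Join each shipments row to its suppliers via supplier_id.
Group joined rows by suppliers.id; compute MIN(m.qty) per group.
  5: ids {3, 16, 19, 27} → MIN(m.qty)=17
  8: ids {4, 23} → MIN(m.qty)=31
  11: ids {2, 20} → MIN(m.qty)=22
  13: ids {21} → MIN(m.qty)=52

Egypt | 17 ; Mexico | 31 ; Brazil | 22 ; Brazil | 52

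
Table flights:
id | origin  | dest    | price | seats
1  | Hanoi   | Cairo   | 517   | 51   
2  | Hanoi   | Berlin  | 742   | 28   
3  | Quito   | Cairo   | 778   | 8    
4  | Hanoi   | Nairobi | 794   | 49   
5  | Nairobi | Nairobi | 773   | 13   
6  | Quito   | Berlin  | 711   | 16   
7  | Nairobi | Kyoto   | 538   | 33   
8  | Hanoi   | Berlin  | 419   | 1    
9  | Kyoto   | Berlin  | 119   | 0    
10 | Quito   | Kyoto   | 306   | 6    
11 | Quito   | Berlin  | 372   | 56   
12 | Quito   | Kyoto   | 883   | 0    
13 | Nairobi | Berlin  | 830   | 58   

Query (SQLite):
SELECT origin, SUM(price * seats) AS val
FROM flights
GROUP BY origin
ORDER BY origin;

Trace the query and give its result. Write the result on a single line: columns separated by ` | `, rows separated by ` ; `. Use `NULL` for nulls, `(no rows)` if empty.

For each row compute price * seats.
Group by origin; take SUM of the expression per group.
  Hanoi: ids {1, 2, 4, 8} → SUM(price * seats)=86468
  Kyoto: ids {9} → SUM(price * seats)=0
  Nairobi: ids {5, 7, 13} → SUM(price * seats)=75943
  Quito: ids {3, 6, 10, 11, 12} → SUM(price * seats)=40268

Hanoi | 86468 ; Kyoto | 0 ; Nairobi | 75943 ; Quito | 40268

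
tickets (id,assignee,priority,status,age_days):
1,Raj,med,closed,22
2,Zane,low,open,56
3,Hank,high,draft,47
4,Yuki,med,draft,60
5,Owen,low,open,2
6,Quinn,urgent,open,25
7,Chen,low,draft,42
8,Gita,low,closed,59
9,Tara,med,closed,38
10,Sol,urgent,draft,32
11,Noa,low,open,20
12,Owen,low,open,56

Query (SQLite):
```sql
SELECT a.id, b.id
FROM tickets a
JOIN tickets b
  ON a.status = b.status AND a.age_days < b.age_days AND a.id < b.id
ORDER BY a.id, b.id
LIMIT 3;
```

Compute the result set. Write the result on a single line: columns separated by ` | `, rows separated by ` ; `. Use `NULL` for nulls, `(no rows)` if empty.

1 | 8 ; 1 | 9 ; 3 | 4

Pairs (a,b) with same status, a.age_days < b.age_days, a.id < b.id.
status groups: closed:{1,8,9} draft:{3,4,7,10} open:{2,5,6,11,12}
Ordered by (a.id, b.id); first 3.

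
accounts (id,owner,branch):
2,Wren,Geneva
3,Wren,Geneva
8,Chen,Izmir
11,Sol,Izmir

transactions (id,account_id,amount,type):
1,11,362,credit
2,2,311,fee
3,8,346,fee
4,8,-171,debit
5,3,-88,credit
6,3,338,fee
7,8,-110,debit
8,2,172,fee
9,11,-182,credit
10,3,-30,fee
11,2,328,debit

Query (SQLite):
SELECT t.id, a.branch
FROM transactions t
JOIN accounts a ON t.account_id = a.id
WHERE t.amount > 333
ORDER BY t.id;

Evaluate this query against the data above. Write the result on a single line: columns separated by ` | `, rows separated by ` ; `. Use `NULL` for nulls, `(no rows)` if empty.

Each transactions row matches the accounts row where account_id = accounts.id.
Then keep rows with t.amount > 333.

1 | Izmir ; 3 | Izmir ; 6 | Geneva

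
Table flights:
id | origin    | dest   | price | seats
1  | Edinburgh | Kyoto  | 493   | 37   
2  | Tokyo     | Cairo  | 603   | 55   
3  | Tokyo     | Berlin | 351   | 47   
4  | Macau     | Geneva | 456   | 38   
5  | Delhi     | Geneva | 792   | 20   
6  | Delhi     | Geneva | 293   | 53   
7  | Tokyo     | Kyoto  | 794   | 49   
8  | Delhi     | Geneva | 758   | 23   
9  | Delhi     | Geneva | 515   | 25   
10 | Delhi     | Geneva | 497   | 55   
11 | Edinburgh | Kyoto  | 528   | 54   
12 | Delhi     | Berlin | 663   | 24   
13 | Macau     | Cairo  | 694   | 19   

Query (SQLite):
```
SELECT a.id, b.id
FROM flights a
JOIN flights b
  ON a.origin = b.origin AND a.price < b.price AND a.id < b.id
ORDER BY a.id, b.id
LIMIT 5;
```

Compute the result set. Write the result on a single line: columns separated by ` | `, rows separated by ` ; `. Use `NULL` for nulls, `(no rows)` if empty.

1 | 11 ; 2 | 7 ; 3 | 7 ; 4 | 13 ; 6 | 8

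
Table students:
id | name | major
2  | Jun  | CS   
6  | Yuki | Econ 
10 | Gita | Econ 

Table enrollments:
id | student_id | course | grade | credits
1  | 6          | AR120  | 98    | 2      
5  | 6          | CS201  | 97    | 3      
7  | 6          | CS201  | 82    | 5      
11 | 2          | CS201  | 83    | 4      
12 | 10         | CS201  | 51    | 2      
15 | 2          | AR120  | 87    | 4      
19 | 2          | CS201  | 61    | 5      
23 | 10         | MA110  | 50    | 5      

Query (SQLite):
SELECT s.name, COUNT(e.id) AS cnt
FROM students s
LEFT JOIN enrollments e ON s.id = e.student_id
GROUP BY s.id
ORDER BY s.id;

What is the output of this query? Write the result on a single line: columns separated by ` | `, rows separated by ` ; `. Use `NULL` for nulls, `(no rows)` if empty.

Jun | 3 ; Yuki | 3 ; Gita | 2

LEFT JOIN keeps every students row; unmatched ones get NULL for enrollments columns.
Group by students.id and compute COUNT(e.id). COUNT(col) of an all-NULL group is 0.
  2: ids {11, 15, 19} → COUNT(e.id)=3
  6: ids {1, 5, 7} → COUNT(e.id)=3
  10: ids {12, 23} → COUNT(e.id)=2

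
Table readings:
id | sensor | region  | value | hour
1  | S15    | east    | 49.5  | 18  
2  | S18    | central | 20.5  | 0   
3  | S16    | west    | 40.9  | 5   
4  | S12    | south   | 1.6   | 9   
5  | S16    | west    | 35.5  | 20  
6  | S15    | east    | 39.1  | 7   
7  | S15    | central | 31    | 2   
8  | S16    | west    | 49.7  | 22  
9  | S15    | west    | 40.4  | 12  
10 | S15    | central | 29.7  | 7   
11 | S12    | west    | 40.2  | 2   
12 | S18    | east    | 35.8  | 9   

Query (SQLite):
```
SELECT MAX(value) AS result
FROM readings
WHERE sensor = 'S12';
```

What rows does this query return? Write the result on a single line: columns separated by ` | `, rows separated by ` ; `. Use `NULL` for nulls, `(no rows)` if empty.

40.2

Rows where sensor='S12' → value values: [1.6, 40.2].
MAX of non-NULL values = 40.2.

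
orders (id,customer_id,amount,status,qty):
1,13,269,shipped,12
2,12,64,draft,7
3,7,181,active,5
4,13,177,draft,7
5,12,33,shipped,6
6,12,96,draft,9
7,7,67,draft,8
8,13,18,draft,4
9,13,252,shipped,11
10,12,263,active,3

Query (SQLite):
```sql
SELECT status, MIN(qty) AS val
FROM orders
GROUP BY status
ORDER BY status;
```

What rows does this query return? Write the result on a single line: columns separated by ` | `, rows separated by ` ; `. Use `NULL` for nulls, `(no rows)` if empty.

active | 3 ; draft | 4 ; shipped | 6

Partition orders by status; compute MIN(qty) within each group.
  active: ids {3, 10} → MIN(qty)=3
  draft: ids {2, 4, 6, 7, 8} → MIN(qty)=4
  shipped: ids {1, 5, 9} → MIN(qty)=6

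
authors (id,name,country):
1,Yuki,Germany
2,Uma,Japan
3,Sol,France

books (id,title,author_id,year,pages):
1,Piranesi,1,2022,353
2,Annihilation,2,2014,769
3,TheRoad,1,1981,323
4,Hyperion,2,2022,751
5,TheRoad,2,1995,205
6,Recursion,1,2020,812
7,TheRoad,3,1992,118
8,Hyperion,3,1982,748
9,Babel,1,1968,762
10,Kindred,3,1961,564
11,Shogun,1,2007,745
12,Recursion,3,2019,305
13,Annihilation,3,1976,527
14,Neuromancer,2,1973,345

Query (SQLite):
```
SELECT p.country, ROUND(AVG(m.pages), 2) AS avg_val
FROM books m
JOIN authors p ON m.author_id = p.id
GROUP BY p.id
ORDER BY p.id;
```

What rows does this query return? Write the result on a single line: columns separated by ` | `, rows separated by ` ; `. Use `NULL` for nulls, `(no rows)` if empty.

Germany | 599 ; Japan | 517.5 ; France | 452.4

Join each books row to its authors via author_id.
Group joined rows by authors.id; compute ROUND(AVG(m.pages), 2) per group.
  1: ids {1, 3, 6, 9, 11} → ROUND(AVG(m.pages), 2)=599
  2: ids {2, 4, 5, 14} → ROUND(AVG(m.pages), 2)=517.5
  3: ids {7, 8, 10, 12, 13} → ROUND(AVG(m.pages), 2)=452.4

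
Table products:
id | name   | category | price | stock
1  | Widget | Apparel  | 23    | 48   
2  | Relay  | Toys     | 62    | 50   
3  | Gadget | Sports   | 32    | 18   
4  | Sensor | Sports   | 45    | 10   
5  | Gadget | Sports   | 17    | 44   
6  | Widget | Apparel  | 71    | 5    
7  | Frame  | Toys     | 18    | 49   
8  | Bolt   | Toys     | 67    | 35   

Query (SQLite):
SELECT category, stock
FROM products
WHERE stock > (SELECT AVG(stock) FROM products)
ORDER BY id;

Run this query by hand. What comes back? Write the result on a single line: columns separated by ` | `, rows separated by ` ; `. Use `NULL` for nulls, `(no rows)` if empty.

Apparel | 48 ; Toys | 50 ; Sports | 44 ; Toys | 49 ; Toys | 35

Scalar subquery: AVG(stock) over all products rows = 32.375.
Keep rows where stock > that value.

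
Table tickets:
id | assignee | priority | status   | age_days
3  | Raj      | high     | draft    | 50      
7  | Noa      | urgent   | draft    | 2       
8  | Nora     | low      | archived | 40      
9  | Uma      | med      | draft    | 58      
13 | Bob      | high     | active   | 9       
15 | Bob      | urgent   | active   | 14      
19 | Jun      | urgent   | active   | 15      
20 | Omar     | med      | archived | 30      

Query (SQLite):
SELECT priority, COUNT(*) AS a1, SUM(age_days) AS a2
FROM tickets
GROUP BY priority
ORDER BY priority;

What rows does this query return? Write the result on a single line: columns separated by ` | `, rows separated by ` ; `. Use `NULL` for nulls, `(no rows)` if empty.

high | 2 | 59 ; low | 1 | 40 ; med | 2 | 88 ; urgent | 3 | 31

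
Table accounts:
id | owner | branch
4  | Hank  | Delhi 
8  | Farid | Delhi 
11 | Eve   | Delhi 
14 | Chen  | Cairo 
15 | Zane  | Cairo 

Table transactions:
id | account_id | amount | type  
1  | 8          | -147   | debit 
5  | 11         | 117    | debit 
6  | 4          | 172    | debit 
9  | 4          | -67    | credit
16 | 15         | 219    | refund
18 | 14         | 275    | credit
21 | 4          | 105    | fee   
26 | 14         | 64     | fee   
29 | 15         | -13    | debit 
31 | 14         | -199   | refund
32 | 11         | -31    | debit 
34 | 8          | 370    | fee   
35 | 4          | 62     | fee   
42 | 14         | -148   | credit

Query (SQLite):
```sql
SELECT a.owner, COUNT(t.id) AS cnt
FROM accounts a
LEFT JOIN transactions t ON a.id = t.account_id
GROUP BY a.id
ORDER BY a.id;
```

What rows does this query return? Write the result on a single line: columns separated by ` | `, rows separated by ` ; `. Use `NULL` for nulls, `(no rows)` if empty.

LEFT JOIN keeps every accounts row; unmatched ones get NULL for transactions columns.
Group by accounts.id and compute COUNT(t.id). COUNT(col) of an all-NULL group is 0.
  4: ids {6, 9, 21, 35} → COUNT(t.id)=4
  8: ids {1, 34} → COUNT(t.id)=2
  11: ids {5, 32} → COUNT(t.id)=2
  14: ids {18, 26, 31, 42} → COUNT(t.id)=4
  15: ids {16, 29} → COUNT(t.id)=2

Hank | 4 ; Farid | 2 ; Eve | 2 ; Chen | 4 ; Zane | 2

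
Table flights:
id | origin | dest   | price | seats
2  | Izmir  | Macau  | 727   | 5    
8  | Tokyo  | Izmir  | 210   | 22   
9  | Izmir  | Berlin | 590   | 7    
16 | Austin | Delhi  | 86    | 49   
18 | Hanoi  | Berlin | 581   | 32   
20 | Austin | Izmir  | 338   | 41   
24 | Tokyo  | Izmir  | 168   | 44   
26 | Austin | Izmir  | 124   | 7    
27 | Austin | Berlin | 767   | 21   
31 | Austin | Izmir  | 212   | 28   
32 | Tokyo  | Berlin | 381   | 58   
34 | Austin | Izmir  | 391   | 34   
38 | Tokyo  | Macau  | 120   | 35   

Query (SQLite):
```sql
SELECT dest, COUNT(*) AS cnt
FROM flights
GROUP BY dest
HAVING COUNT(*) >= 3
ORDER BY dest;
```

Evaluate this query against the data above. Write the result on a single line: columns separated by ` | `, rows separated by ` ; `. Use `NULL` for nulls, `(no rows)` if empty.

Partition flights by dest; compute COUNT(*) within each group.
HAVING: keep groups with count ≥ 3.
  Berlin: ids {9, 18, 27, 32} → COUNT(*)=4
  Delhi: ids {16} → COUNT(*)=1
  Izmir: ids {8, 20, 24, 26, 31, 34} → COUNT(*)=6
  Macau: ids {2, 38} → COUNT(*)=2

Berlin | 4 ; Izmir | 6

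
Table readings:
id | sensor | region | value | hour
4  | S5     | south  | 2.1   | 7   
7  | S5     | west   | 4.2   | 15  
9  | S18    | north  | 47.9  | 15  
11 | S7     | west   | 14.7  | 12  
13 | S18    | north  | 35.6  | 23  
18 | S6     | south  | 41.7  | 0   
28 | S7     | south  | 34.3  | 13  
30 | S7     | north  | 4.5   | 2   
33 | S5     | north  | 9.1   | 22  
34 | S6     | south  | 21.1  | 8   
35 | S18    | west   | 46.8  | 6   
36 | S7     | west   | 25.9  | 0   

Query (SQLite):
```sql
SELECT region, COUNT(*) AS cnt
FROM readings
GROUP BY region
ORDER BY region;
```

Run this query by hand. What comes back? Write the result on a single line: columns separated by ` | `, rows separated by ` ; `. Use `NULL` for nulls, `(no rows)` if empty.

Partition readings by region; compute COUNT(*) within each group.
  north: ids {9, 13, 30, 33} → COUNT(*)=4
  south: ids {4, 18, 28, 34} → COUNT(*)=4
  west: ids {7, 11, 35, 36} → COUNT(*)=4

north | 4 ; south | 4 ; west | 4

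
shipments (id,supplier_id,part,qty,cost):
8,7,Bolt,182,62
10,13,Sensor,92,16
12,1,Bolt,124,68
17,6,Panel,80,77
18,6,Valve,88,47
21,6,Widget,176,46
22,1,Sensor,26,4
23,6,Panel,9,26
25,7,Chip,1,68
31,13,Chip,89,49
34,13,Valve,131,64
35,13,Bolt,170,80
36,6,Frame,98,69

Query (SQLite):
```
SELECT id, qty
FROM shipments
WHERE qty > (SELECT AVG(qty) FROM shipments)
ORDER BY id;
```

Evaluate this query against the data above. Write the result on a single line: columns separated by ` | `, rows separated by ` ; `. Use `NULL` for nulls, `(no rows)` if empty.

Scalar subquery: AVG(qty) over all shipments rows = 97.384615 (≈; comparison uses full precision).
Keep rows where qty > that value.

8 | 182 ; 12 | 124 ; 21 | 176 ; 34 | 131 ; 35 | 170 ; 36 | 98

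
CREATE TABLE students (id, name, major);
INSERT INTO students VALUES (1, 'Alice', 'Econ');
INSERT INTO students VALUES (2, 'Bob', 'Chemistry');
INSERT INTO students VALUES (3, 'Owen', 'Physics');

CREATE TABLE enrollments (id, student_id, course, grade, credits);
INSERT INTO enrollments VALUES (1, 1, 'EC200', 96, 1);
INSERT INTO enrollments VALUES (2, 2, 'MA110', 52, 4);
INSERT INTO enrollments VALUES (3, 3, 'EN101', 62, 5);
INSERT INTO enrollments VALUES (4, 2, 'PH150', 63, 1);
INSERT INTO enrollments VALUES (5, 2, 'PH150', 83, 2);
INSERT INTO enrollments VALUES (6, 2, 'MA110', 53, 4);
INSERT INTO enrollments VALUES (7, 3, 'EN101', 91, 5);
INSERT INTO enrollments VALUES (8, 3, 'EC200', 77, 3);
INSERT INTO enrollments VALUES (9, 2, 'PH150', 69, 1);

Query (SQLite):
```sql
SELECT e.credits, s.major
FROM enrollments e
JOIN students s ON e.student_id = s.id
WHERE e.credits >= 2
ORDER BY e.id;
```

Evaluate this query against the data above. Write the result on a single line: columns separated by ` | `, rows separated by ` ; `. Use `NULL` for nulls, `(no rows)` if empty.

Each enrollments row matches the students row where student_id = students.id.
Then keep rows with e.credits >= 2.

4 | Chemistry ; 5 | Physics ; 2 | Chemistry ; 4 | Chemistry ; 5 | Physics ; 3 | Physics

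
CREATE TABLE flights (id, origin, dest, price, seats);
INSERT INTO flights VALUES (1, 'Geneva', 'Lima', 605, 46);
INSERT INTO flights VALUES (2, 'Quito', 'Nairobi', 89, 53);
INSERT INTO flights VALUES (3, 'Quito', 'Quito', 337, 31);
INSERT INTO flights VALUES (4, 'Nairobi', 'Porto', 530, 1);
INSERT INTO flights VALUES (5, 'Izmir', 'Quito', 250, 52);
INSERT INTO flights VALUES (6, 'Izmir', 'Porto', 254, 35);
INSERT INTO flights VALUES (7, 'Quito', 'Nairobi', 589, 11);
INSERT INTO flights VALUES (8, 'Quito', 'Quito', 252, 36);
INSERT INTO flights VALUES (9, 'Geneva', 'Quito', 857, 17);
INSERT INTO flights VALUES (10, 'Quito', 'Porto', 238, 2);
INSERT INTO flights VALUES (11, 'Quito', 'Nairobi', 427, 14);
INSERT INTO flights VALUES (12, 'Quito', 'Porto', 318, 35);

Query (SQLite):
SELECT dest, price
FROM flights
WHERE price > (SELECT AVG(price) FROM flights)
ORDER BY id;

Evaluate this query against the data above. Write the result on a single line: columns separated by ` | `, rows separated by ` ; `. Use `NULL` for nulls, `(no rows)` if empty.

Scalar subquery: AVG(price) over all flights rows = 395.5.
Keep rows where price > that value.

Lima | 605 ; Porto | 530 ; Nairobi | 589 ; Quito | 857 ; Nairobi | 427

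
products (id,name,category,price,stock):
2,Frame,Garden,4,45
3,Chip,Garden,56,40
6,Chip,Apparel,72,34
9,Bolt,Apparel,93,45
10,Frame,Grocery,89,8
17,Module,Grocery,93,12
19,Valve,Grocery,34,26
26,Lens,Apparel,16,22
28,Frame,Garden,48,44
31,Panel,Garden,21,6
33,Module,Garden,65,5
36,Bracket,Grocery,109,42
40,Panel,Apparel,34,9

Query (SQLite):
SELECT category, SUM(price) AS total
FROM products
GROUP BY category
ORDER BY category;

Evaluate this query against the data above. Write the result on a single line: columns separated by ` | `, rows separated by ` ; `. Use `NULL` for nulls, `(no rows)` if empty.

Apparel | 215 ; Garden | 194 ; Grocery | 325

Partition products by category; compute SUM(price) within each group.
  Apparel: ids {6, 9, 26, 40} → SUM(price)=215
  Garden: ids {2, 3, 28, 31, 33} → SUM(price)=194
  Grocery: ids {10, 17, 19, 36} → SUM(price)=325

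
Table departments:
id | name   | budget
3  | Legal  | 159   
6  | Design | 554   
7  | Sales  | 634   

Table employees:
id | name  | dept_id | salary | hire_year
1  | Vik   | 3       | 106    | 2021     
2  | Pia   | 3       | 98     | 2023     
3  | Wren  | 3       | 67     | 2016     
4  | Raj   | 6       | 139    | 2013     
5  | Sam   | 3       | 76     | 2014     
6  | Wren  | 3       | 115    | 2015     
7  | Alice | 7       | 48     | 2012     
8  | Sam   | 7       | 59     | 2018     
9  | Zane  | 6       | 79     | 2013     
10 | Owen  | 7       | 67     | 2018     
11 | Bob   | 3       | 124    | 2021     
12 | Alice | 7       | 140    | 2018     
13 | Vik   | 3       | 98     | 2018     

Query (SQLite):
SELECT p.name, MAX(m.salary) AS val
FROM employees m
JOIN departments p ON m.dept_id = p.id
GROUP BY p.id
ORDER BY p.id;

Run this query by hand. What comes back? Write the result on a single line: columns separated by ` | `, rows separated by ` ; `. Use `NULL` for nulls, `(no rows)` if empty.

Legal | 124 ; Design | 139 ; Sales | 140

Join each employees row to its departments via dept_id.
Group joined rows by departments.id; compute MAX(m.salary) per group.
  3: ids {1, 2, 3, 5, 6, 11, 13} → MAX(m.salary)=124
  6: ids {4, 9} → MAX(m.salary)=139
  7: ids {7, 8, 10, 12} → MAX(m.salary)=140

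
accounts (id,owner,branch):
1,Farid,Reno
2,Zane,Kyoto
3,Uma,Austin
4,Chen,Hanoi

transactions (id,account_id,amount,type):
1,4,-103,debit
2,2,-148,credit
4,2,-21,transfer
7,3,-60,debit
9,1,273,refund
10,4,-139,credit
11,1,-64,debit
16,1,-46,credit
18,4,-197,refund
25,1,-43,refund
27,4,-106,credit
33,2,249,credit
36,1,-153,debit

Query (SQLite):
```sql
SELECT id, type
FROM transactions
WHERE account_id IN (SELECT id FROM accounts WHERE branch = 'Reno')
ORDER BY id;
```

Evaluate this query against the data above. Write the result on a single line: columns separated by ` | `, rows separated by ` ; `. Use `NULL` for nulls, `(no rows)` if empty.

9 | refund ; 11 | debit ; 16 | credit ; 25 | refund ; 36 | debit

Inner query: accounts.id where branch = 'Reno'.
Outer: keep transactions rows whose account_id is in that set.
Inner query → {1}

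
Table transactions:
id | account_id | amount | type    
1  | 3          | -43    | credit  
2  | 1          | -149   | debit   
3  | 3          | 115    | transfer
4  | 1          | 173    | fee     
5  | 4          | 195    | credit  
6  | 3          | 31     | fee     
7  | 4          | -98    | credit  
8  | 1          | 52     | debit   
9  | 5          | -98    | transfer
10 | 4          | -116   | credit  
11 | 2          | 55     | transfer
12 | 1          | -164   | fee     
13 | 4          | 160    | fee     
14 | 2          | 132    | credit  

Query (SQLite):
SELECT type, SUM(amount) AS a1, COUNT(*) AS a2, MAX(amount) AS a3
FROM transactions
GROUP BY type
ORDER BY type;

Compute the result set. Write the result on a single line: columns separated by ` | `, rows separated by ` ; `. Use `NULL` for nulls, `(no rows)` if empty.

Group transactions by type.
Per group compute: SUM(amount), COUNT(*), MAX(amount).
  credit: ids {1, 5, 7, 10, 14} → SUM(amount)=70, COUNT(*)=5, MAX(amount)=195
  debit: ids {2, 8} → SUM(amount)=-97, COUNT(*)=2, MAX(amount)=52
  fee: ids {4, 6, 12, 13} → SUM(amount)=200, COUNT(*)=4, MAX(amount)=173
  transfer: ids {3, 9, 11} → SUM(amount)=72, COUNT(*)=3, MAX(amount)=115

credit | 70 | 5 | 195 ; debit | -97 | 2 | 52 ; fee | 200 | 4 | 173 ; transfer | 72 | 3 | 115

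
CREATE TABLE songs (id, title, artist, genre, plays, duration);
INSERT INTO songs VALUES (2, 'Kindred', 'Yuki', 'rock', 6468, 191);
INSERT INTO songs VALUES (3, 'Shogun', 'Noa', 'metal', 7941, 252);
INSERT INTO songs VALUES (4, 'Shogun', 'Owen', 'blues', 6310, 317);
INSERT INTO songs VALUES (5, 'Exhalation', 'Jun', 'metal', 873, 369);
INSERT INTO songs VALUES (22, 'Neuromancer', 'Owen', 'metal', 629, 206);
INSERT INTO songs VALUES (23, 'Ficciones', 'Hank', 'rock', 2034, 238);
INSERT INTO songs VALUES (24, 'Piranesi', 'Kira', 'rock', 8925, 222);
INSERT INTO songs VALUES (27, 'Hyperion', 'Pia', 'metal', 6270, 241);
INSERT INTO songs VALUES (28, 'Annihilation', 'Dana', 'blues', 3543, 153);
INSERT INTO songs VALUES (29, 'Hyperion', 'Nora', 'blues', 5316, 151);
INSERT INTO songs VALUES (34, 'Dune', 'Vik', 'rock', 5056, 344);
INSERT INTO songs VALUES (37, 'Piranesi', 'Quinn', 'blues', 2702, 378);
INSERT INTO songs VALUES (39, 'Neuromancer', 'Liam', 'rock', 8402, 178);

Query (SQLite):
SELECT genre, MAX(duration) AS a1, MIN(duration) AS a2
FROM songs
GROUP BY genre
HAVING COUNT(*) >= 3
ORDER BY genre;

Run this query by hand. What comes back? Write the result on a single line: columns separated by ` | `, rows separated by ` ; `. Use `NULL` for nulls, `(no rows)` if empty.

Group songs by genre.
Per group compute: MAX(duration), MIN(duration).
HAVING: drop groups with fewer than 3 rows.
  blues: ids {4, 28, 29, 37} → MAX(duration)=378, MIN(duration)=151
  metal: ids {3, 5, 22, 27} → MAX(duration)=369, MIN(duration)=206
  rock: ids {2, 23, 24, 34, 39} → MAX(duration)=344, MIN(duration)=178

blues | 378 | 151 ; metal | 369 | 206 ; rock | 344 | 178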